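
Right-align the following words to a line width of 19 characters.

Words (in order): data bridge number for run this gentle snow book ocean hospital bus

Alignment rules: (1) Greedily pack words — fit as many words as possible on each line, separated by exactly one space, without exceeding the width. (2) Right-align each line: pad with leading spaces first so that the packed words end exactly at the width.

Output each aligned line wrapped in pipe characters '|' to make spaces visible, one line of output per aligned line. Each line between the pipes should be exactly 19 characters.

Answer: | data bridge number|
|for run this gentle|
|    snow book ocean|
|       hospital bus|

Derivation:
Line 1: ['data', 'bridge', 'number'] (min_width=18, slack=1)
Line 2: ['for', 'run', 'this', 'gentle'] (min_width=19, slack=0)
Line 3: ['snow', 'book', 'ocean'] (min_width=15, slack=4)
Line 4: ['hospital', 'bus'] (min_width=12, slack=7)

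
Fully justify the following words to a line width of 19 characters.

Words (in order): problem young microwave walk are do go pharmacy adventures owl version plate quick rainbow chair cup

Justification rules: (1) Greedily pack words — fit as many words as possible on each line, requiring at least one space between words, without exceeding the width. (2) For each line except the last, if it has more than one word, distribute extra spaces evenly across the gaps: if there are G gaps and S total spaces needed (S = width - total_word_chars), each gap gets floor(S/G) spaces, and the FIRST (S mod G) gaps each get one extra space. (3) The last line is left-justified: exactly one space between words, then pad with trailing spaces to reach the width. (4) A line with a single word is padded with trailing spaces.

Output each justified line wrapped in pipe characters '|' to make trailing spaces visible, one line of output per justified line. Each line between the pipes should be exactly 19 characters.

Line 1: ['problem', 'young'] (min_width=13, slack=6)
Line 2: ['microwave', 'walk', 'are'] (min_width=18, slack=1)
Line 3: ['do', 'go', 'pharmacy'] (min_width=14, slack=5)
Line 4: ['adventures', 'owl'] (min_width=14, slack=5)
Line 5: ['version', 'plate', 'quick'] (min_width=19, slack=0)
Line 6: ['rainbow', 'chair', 'cup'] (min_width=17, slack=2)

Answer: |problem       young|
|microwave  walk are|
|do    go   pharmacy|
|adventures      owl|
|version plate quick|
|rainbow chair cup  |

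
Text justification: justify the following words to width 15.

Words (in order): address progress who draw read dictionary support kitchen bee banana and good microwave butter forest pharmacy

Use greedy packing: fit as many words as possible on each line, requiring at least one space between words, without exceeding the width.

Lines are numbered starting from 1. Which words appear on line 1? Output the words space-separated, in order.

Line 1: ['address'] (min_width=7, slack=8)
Line 2: ['progress', 'who'] (min_width=12, slack=3)
Line 3: ['draw', 'read'] (min_width=9, slack=6)
Line 4: ['dictionary'] (min_width=10, slack=5)
Line 5: ['support', 'kitchen'] (min_width=15, slack=0)
Line 6: ['bee', 'banana', 'and'] (min_width=14, slack=1)
Line 7: ['good', 'microwave'] (min_width=14, slack=1)
Line 8: ['butter', 'forest'] (min_width=13, slack=2)
Line 9: ['pharmacy'] (min_width=8, slack=7)

Answer: address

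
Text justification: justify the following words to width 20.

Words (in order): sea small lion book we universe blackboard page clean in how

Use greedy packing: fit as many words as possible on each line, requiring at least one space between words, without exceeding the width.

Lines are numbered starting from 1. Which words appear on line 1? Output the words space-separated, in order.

Line 1: ['sea', 'small', 'lion', 'book'] (min_width=19, slack=1)
Line 2: ['we', 'universe'] (min_width=11, slack=9)
Line 3: ['blackboard', 'page'] (min_width=15, slack=5)
Line 4: ['clean', 'in', 'how'] (min_width=12, slack=8)

Answer: sea small lion book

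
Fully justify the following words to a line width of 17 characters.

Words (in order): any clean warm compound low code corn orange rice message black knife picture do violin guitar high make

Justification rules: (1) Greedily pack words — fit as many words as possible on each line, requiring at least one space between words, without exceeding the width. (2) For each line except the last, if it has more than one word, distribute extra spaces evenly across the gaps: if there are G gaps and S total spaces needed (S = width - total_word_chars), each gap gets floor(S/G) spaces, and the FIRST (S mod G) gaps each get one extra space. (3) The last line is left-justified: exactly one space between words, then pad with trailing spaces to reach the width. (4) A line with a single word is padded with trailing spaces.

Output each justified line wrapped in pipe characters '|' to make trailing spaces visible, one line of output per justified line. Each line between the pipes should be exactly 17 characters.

Line 1: ['any', 'clean', 'warm'] (min_width=14, slack=3)
Line 2: ['compound', 'low', 'code'] (min_width=17, slack=0)
Line 3: ['corn', 'orange', 'rice'] (min_width=16, slack=1)
Line 4: ['message', 'black'] (min_width=13, slack=4)
Line 5: ['knife', 'picture', 'do'] (min_width=16, slack=1)
Line 6: ['violin', 'guitar'] (min_width=13, slack=4)
Line 7: ['high', 'make'] (min_width=9, slack=8)

Answer: |any   clean  warm|
|compound low code|
|corn  orange rice|
|message     black|
|knife  picture do|
|violin     guitar|
|high make        |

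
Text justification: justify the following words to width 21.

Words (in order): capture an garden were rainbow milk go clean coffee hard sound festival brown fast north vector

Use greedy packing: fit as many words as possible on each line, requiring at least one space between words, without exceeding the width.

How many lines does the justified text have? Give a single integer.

Answer: 5

Derivation:
Line 1: ['capture', 'an', 'garden'] (min_width=17, slack=4)
Line 2: ['were', 'rainbow', 'milk', 'go'] (min_width=20, slack=1)
Line 3: ['clean', 'coffee', 'hard'] (min_width=17, slack=4)
Line 4: ['sound', 'festival', 'brown'] (min_width=20, slack=1)
Line 5: ['fast', 'north', 'vector'] (min_width=17, slack=4)
Total lines: 5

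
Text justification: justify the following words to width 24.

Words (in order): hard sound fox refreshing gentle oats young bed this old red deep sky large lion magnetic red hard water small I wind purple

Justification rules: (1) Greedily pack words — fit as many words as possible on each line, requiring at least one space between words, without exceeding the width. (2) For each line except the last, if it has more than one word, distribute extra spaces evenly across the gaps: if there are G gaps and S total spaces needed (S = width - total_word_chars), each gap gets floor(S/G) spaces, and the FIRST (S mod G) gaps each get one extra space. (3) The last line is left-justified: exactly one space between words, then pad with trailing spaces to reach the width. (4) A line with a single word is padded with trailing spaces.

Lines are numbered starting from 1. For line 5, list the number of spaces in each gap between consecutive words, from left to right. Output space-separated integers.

Line 1: ['hard', 'sound', 'fox'] (min_width=14, slack=10)
Line 2: ['refreshing', 'gentle', 'oats'] (min_width=22, slack=2)
Line 3: ['young', 'bed', 'this', 'old', 'red'] (min_width=22, slack=2)
Line 4: ['deep', 'sky', 'large', 'lion'] (min_width=19, slack=5)
Line 5: ['magnetic', 'red', 'hard', 'water'] (min_width=23, slack=1)
Line 6: ['small', 'I', 'wind', 'purple'] (min_width=19, slack=5)

Answer: 2 1 1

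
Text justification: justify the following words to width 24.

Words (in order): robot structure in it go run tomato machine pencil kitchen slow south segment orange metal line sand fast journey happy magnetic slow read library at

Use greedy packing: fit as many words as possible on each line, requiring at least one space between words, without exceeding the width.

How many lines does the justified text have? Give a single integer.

Answer: 7

Derivation:
Line 1: ['robot', 'structure', 'in', 'it', 'go'] (min_width=24, slack=0)
Line 2: ['run', 'tomato', 'machine'] (min_width=18, slack=6)
Line 3: ['pencil', 'kitchen', 'slow'] (min_width=19, slack=5)
Line 4: ['south', 'segment', 'orange'] (min_width=20, slack=4)
Line 5: ['metal', 'line', 'sand', 'fast'] (min_width=20, slack=4)
Line 6: ['journey', 'happy', 'magnetic'] (min_width=22, slack=2)
Line 7: ['slow', 'read', 'library', 'at'] (min_width=20, slack=4)
Total lines: 7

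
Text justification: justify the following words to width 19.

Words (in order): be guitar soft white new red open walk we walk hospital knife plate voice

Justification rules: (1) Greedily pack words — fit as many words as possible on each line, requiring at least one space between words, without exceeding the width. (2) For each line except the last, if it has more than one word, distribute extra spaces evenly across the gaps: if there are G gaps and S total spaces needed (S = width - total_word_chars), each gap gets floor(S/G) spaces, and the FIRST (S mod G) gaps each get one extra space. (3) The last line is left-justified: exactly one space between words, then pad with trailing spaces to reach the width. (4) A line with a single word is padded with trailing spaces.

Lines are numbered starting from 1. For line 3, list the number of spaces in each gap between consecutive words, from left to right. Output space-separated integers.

Line 1: ['be', 'guitar', 'soft'] (min_width=14, slack=5)
Line 2: ['white', 'new', 'red', 'open'] (min_width=18, slack=1)
Line 3: ['walk', 'we', 'walk'] (min_width=12, slack=7)
Line 4: ['hospital', 'knife'] (min_width=14, slack=5)
Line 5: ['plate', 'voice'] (min_width=11, slack=8)

Answer: 5 4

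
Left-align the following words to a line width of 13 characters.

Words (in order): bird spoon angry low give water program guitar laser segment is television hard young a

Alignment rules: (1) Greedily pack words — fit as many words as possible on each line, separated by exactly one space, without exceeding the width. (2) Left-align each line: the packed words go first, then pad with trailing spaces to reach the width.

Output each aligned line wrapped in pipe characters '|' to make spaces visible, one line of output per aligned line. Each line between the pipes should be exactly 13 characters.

Line 1: ['bird', 'spoon'] (min_width=10, slack=3)
Line 2: ['angry', 'low'] (min_width=9, slack=4)
Line 3: ['give', 'water'] (min_width=10, slack=3)
Line 4: ['program'] (min_width=7, slack=6)
Line 5: ['guitar', 'laser'] (min_width=12, slack=1)
Line 6: ['segment', 'is'] (min_width=10, slack=3)
Line 7: ['television'] (min_width=10, slack=3)
Line 8: ['hard', 'young', 'a'] (min_width=12, slack=1)

Answer: |bird spoon   |
|angry low    |
|give water   |
|program      |
|guitar laser |
|segment is   |
|television   |
|hard young a |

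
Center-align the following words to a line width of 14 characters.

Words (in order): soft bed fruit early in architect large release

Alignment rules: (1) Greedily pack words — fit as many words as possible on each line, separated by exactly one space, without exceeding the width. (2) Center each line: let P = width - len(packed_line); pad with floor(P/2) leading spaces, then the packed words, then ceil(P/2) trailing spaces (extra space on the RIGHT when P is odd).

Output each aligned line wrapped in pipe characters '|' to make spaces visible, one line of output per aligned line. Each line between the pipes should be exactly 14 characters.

Answer: |soft bed fruit|
|   early in   |
|  architect   |
|large release |

Derivation:
Line 1: ['soft', 'bed', 'fruit'] (min_width=14, slack=0)
Line 2: ['early', 'in'] (min_width=8, slack=6)
Line 3: ['architect'] (min_width=9, slack=5)
Line 4: ['large', 'release'] (min_width=13, slack=1)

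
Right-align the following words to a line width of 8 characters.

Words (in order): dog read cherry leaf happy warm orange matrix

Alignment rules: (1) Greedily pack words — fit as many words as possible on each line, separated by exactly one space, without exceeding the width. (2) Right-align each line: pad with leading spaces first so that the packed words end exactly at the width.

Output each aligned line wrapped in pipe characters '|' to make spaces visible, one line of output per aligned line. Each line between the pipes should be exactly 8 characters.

Line 1: ['dog', 'read'] (min_width=8, slack=0)
Line 2: ['cherry'] (min_width=6, slack=2)
Line 3: ['leaf'] (min_width=4, slack=4)
Line 4: ['happy'] (min_width=5, slack=3)
Line 5: ['warm'] (min_width=4, slack=4)
Line 6: ['orange'] (min_width=6, slack=2)
Line 7: ['matrix'] (min_width=6, slack=2)

Answer: |dog read|
|  cherry|
|    leaf|
|   happy|
|    warm|
|  orange|
|  matrix|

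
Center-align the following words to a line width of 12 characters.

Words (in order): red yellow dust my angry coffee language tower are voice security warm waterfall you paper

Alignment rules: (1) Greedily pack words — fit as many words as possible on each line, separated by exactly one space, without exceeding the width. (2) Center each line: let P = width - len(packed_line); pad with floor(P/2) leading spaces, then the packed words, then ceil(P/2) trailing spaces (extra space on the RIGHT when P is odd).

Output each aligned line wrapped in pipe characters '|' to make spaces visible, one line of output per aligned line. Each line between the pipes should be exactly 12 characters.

Answer: | red yellow |
|  dust my   |
|angry coffee|
|  language  |
| tower are  |
|   voice    |
|  security  |
|    warm    |
| waterfall  |
| you paper  |

Derivation:
Line 1: ['red', 'yellow'] (min_width=10, slack=2)
Line 2: ['dust', 'my'] (min_width=7, slack=5)
Line 3: ['angry', 'coffee'] (min_width=12, slack=0)
Line 4: ['language'] (min_width=8, slack=4)
Line 5: ['tower', 'are'] (min_width=9, slack=3)
Line 6: ['voice'] (min_width=5, slack=7)
Line 7: ['security'] (min_width=8, slack=4)
Line 8: ['warm'] (min_width=4, slack=8)
Line 9: ['waterfall'] (min_width=9, slack=3)
Line 10: ['you', 'paper'] (min_width=9, slack=3)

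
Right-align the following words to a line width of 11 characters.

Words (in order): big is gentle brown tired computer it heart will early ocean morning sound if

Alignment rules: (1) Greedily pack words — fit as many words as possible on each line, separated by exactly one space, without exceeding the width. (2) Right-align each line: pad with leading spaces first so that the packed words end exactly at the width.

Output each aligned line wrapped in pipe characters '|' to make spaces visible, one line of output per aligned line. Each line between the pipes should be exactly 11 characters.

Answer: |     big is|
|     gentle|
|brown tired|
|computer it|
| heart will|
|early ocean|
|    morning|
|   sound if|

Derivation:
Line 1: ['big', 'is'] (min_width=6, slack=5)
Line 2: ['gentle'] (min_width=6, slack=5)
Line 3: ['brown', 'tired'] (min_width=11, slack=0)
Line 4: ['computer', 'it'] (min_width=11, slack=0)
Line 5: ['heart', 'will'] (min_width=10, slack=1)
Line 6: ['early', 'ocean'] (min_width=11, slack=0)
Line 7: ['morning'] (min_width=7, slack=4)
Line 8: ['sound', 'if'] (min_width=8, slack=3)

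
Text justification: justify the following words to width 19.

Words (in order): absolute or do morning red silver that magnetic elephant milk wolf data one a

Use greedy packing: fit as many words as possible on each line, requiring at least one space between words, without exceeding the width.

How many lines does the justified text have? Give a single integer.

Line 1: ['absolute', 'or', 'do'] (min_width=14, slack=5)
Line 2: ['morning', 'red', 'silver'] (min_width=18, slack=1)
Line 3: ['that', 'magnetic'] (min_width=13, slack=6)
Line 4: ['elephant', 'milk', 'wolf'] (min_width=18, slack=1)
Line 5: ['data', 'one', 'a'] (min_width=10, slack=9)
Total lines: 5

Answer: 5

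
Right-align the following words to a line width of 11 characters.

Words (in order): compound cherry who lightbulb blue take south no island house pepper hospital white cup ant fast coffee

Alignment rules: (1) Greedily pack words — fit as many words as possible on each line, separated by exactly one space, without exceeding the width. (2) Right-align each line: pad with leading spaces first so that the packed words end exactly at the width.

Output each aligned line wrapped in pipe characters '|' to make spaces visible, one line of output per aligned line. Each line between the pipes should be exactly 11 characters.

Answer: |   compound|
| cherry who|
|  lightbulb|
|  blue take|
|   south no|
|     island|
|      house|
|     pepper|
|   hospital|
|  white cup|
|   ant fast|
|     coffee|

Derivation:
Line 1: ['compound'] (min_width=8, slack=3)
Line 2: ['cherry', 'who'] (min_width=10, slack=1)
Line 3: ['lightbulb'] (min_width=9, slack=2)
Line 4: ['blue', 'take'] (min_width=9, slack=2)
Line 5: ['south', 'no'] (min_width=8, slack=3)
Line 6: ['island'] (min_width=6, slack=5)
Line 7: ['house'] (min_width=5, slack=6)
Line 8: ['pepper'] (min_width=6, slack=5)
Line 9: ['hospital'] (min_width=8, slack=3)
Line 10: ['white', 'cup'] (min_width=9, slack=2)
Line 11: ['ant', 'fast'] (min_width=8, slack=3)
Line 12: ['coffee'] (min_width=6, slack=5)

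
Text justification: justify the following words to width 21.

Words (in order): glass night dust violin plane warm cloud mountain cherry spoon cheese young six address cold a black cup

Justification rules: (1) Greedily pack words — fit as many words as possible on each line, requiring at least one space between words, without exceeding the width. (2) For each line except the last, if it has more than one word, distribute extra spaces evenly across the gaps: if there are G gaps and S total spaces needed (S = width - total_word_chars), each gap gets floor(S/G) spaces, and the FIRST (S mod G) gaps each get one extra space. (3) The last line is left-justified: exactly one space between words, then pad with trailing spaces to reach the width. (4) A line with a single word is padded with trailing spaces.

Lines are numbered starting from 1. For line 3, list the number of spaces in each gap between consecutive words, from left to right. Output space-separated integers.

Line 1: ['glass', 'night', 'dust'] (min_width=16, slack=5)
Line 2: ['violin', 'plane', 'warm'] (min_width=17, slack=4)
Line 3: ['cloud', 'mountain', 'cherry'] (min_width=21, slack=0)
Line 4: ['spoon', 'cheese', 'young'] (min_width=18, slack=3)
Line 5: ['six', 'address', 'cold', 'a'] (min_width=18, slack=3)
Line 6: ['black', 'cup'] (min_width=9, slack=12)

Answer: 1 1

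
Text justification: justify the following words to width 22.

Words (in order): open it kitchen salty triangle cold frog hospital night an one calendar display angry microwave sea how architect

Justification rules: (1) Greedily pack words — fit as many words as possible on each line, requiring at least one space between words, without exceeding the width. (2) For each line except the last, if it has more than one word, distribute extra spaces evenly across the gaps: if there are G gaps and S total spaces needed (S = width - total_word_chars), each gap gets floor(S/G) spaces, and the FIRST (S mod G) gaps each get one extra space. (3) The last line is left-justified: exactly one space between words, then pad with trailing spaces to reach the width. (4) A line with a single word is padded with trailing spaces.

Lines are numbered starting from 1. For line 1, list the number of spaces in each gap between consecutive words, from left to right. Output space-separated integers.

Line 1: ['open', 'it', 'kitchen', 'salty'] (min_width=21, slack=1)
Line 2: ['triangle', 'cold', 'frog'] (min_width=18, slack=4)
Line 3: ['hospital', 'night', 'an', 'one'] (min_width=21, slack=1)
Line 4: ['calendar', 'display', 'angry'] (min_width=22, slack=0)
Line 5: ['microwave', 'sea', 'how'] (min_width=17, slack=5)
Line 6: ['architect'] (min_width=9, slack=13)

Answer: 2 1 1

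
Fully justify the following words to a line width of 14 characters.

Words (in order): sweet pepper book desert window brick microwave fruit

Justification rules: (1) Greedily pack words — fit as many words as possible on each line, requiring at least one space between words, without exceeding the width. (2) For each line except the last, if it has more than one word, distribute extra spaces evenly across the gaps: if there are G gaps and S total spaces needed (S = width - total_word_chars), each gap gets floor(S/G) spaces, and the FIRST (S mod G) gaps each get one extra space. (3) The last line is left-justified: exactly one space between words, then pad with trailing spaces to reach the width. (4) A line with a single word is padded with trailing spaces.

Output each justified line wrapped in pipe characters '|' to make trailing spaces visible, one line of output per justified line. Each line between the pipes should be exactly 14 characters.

Answer: |sweet   pepper|
|book    desert|
|window   brick|
|microwave     |
|fruit         |

Derivation:
Line 1: ['sweet', 'pepper'] (min_width=12, slack=2)
Line 2: ['book', 'desert'] (min_width=11, slack=3)
Line 3: ['window', 'brick'] (min_width=12, slack=2)
Line 4: ['microwave'] (min_width=9, slack=5)
Line 5: ['fruit'] (min_width=5, slack=9)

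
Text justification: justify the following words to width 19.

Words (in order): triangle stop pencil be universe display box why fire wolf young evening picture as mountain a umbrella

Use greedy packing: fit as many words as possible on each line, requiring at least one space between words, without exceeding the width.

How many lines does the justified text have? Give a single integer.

Answer: 6

Derivation:
Line 1: ['triangle', 'stop'] (min_width=13, slack=6)
Line 2: ['pencil', 'be', 'universe'] (min_width=18, slack=1)
Line 3: ['display', 'box', 'why'] (min_width=15, slack=4)
Line 4: ['fire', 'wolf', 'young'] (min_width=15, slack=4)
Line 5: ['evening', 'picture', 'as'] (min_width=18, slack=1)
Line 6: ['mountain', 'a', 'umbrella'] (min_width=19, slack=0)
Total lines: 6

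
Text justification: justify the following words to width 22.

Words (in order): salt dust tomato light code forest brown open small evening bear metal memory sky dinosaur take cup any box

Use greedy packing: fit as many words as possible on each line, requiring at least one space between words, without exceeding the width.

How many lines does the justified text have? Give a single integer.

Answer: 6

Derivation:
Line 1: ['salt', 'dust', 'tomato', 'light'] (min_width=22, slack=0)
Line 2: ['code', 'forest', 'brown', 'open'] (min_width=22, slack=0)
Line 3: ['small', 'evening', 'bear'] (min_width=18, slack=4)
Line 4: ['metal', 'memory', 'sky'] (min_width=16, slack=6)
Line 5: ['dinosaur', 'take', 'cup', 'any'] (min_width=21, slack=1)
Line 6: ['box'] (min_width=3, slack=19)
Total lines: 6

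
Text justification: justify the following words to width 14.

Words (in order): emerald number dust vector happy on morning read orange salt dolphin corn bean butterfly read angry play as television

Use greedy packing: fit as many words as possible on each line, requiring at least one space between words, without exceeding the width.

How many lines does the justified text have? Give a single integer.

Answer: 10

Derivation:
Line 1: ['emerald', 'number'] (min_width=14, slack=0)
Line 2: ['dust', 'vector'] (min_width=11, slack=3)
Line 3: ['happy', 'on'] (min_width=8, slack=6)
Line 4: ['morning', 'read'] (min_width=12, slack=2)
Line 5: ['orange', 'salt'] (min_width=11, slack=3)
Line 6: ['dolphin', 'corn'] (min_width=12, slack=2)
Line 7: ['bean', 'butterfly'] (min_width=14, slack=0)
Line 8: ['read', 'angry'] (min_width=10, slack=4)
Line 9: ['play', 'as'] (min_width=7, slack=7)
Line 10: ['television'] (min_width=10, slack=4)
Total lines: 10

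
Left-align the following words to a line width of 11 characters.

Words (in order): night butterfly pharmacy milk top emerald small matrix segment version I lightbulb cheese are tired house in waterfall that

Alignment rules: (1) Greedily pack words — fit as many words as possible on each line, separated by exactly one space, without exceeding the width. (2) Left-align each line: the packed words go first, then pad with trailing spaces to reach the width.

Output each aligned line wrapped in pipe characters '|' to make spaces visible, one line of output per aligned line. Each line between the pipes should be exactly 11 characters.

Line 1: ['night'] (min_width=5, slack=6)
Line 2: ['butterfly'] (min_width=9, slack=2)
Line 3: ['pharmacy'] (min_width=8, slack=3)
Line 4: ['milk', 'top'] (min_width=8, slack=3)
Line 5: ['emerald'] (min_width=7, slack=4)
Line 6: ['small'] (min_width=5, slack=6)
Line 7: ['matrix'] (min_width=6, slack=5)
Line 8: ['segment'] (min_width=7, slack=4)
Line 9: ['version', 'I'] (min_width=9, slack=2)
Line 10: ['lightbulb'] (min_width=9, slack=2)
Line 11: ['cheese', 'are'] (min_width=10, slack=1)
Line 12: ['tired', 'house'] (min_width=11, slack=0)
Line 13: ['in'] (min_width=2, slack=9)
Line 14: ['waterfall'] (min_width=9, slack=2)
Line 15: ['that'] (min_width=4, slack=7)

Answer: |night      |
|butterfly  |
|pharmacy   |
|milk top   |
|emerald    |
|small      |
|matrix     |
|segment    |
|version I  |
|lightbulb  |
|cheese are |
|tired house|
|in         |
|waterfall  |
|that       |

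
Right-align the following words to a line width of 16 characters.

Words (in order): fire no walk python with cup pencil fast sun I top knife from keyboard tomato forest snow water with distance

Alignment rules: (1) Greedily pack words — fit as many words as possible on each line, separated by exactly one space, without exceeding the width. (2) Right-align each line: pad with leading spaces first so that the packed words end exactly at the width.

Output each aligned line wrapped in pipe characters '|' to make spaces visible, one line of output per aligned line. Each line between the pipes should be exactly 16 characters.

Line 1: ['fire', 'no', 'walk'] (min_width=12, slack=4)
Line 2: ['python', 'with', 'cup'] (min_width=15, slack=1)
Line 3: ['pencil', 'fast', 'sun'] (min_width=15, slack=1)
Line 4: ['I', 'top', 'knife', 'from'] (min_width=16, slack=0)
Line 5: ['keyboard', 'tomato'] (min_width=15, slack=1)
Line 6: ['forest', 'snow'] (min_width=11, slack=5)
Line 7: ['water', 'with'] (min_width=10, slack=6)
Line 8: ['distance'] (min_width=8, slack=8)

Answer: |    fire no walk|
| python with cup|
| pencil fast sun|
|I top knife from|
| keyboard tomato|
|     forest snow|
|      water with|
|        distance|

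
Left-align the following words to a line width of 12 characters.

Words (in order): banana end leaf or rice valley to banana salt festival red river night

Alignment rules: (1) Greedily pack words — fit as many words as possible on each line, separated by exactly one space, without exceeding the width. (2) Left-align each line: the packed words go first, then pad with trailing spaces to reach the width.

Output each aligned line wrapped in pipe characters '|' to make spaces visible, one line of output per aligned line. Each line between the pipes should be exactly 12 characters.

Line 1: ['banana', 'end'] (min_width=10, slack=2)
Line 2: ['leaf', 'or', 'rice'] (min_width=12, slack=0)
Line 3: ['valley', 'to'] (min_width=9, slack=3)
Line 4: ['banana', 'salt'] (min_width=11, slack=1)
Line 5: ['festival', 'red'] (min_width=12, slack=0)
Line 6: ['river', 'night'] (min_width=11, slack=1)

Answer: |banana end  |
|leaf or rice|
|valley to   |
|banana salt |
|festival red|
|river night |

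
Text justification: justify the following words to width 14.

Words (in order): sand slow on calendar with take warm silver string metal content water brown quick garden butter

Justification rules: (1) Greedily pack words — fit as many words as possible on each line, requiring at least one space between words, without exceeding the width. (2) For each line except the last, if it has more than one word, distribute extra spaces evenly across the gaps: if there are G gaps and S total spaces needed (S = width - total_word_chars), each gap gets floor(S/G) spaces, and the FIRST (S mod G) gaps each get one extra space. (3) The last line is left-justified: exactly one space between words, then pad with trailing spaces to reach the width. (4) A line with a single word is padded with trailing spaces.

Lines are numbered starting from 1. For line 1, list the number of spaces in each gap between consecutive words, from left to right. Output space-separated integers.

Answer: 2 2

Derivation:
Line 1: ['sand', 'slow', 'on'] (min_width=12, slack=2)
Line 2: ['calendar', 'with'] (min_width=13, slack=1)
Line 3: ['take', 'warm'] (min_width=9, slack=5)
Line 4: ['silver', 'string'] (min_width=13, slack=1)
Line 5: ['metal', 'content'] (min_width=13, slack=1)
Line 6: ['water', 'brown'] (min_width=11, slack=3)
Line 7: ['quick', 'garden'] (min_width=12, slack=2)
Line 8: ['butter'] (min_width=6, slack=8)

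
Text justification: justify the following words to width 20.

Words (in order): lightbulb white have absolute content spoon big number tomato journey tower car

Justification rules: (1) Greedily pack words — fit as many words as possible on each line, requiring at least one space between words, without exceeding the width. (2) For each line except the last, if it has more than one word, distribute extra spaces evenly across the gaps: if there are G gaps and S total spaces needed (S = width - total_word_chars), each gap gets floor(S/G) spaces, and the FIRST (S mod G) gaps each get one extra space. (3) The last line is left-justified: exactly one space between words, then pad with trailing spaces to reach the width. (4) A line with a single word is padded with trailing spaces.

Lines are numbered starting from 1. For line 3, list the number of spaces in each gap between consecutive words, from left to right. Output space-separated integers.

Line 1: ['lightbulb', 'white', 'have'] (min_width=20, slack=0)
Line 2: ['absolute', 'content'] (min_width=16, slack=4)
Line 3: ['spoon', 'big', 'number'] (min_width=16, slack=4)
Line 4: ['tomato', 'journey', 'tower'] (min_width=20, slack=0)
Line 5: ['car'] (min_width=3, slack=17)

Answer: 3 3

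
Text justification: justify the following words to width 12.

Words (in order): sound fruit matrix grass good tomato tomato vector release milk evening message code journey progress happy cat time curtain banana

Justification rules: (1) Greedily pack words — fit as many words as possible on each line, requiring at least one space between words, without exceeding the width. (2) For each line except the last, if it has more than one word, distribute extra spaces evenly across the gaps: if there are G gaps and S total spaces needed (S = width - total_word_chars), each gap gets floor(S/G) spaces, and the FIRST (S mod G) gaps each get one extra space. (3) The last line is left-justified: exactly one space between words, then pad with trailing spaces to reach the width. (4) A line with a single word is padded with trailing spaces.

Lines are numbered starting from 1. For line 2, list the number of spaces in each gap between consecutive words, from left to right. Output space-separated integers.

Line 1: ['sound', 'fruit'] (min_width=11, slack=1)
Line 2: ['matrix', 'grass'] (min_width=12, slack=0)
Line 3: ['good', 'tomato'] (min_width=11, slack=1)
Line 4: ['tomato'] (min_width=6, slack=6)
Line 5: ['vector'] (min_width=6, slack=6)
Line 6: ['release', 'milk'] (min_width=12, slack=0)
Line 7: ['evening'] (min_width=7, slack=5)
Line 8: ['message', 'code'] (min_width=12, slack=0)
Line 9: ['journey'] (min_width=7, slack=5)
Line 10: ['progress'] (min_width=8, slack=4)
Line 11: ['happy', 'cat'] (min_width=9, slack=3)
Line 12: ['time', 'curtain'] (min_width=12, slack=0)
Line 13: ['banana'] (min_width=6, slack=6)

Answer: 1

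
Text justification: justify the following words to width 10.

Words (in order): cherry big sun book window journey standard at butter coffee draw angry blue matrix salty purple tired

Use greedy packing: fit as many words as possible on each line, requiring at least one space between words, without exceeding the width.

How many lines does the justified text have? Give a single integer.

Line 1: ['cherry', 'big'] (min_width=10, slack=0)
Line 2: ['sun', 'book'] (min_width=8, slack=2)
Line 3: ['window'] (min_width=6, slack=4)
Line 4: ['journey'] (min_width=7, slack=3)
Line 5: ['standard'] (min_width=8, slack=2)
Line 6: ['at', 'butter'] (min_width=9, slack=1)
Line 7: ['coffee'] (min_width=6, slack=4)
Line 8: ['draw', 'angry'] (min_width=10, slack=0)
Line 9: ['blue'] (min_width=4, slack=6)
Line 10: ['matrix'] (min_width=6, slack=4)
Line 11: ['salty'] (min_width=5, slack=5)
Line 12: ['purple'] (min_width=6, slack=4)
Line 13: ['tired'] (min_width=5, slack=5)
Total lines: 13

Answer: 13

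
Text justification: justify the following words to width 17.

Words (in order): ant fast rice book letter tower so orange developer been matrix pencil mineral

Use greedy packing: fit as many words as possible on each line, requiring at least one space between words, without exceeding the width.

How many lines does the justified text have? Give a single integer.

Line 1: ['ant', 'fast', 'rice'] (min_width=13, slack=4)
Line 2: ['book', 'letter', 'tower'] (min_width=17, slack=0)
Line 3: ['so', 'orange'] (min_width=9, slack=8)
Line 4: ['developer', 'been'] (min_width=14, slack=3)
Line 5: ['matrix', 'pencil'] (min_width=13, slack=4)
Line 6: ['mineral'] (min_width=7, slack=10)
Total lines: 6

Answer: 6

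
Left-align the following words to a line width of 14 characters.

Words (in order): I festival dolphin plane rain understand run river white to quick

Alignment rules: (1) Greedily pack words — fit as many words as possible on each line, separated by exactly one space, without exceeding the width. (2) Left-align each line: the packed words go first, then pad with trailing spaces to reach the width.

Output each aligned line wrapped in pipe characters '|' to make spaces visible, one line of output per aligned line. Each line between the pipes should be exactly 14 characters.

Answer: |I festival    |
|dolphin plane |
|rain          |
|understand run|
|river white to|
|quick         |

Derivation:
Line 1: ['I', 'festival'] (min_width=10, slack=4)
Line 2: ['dolphin', 'plane'] (min_width=13, slack=1)
Line 3: ['rain'] (min_width=4, slack=10)
Line 4: ['understand', 'run'] (min_width=14, slack=0)
Line 5: ['river', 'white', 'to'] (min_width=14, slack=0)
Line 6: ['quick'] (min_width=5, slack=9)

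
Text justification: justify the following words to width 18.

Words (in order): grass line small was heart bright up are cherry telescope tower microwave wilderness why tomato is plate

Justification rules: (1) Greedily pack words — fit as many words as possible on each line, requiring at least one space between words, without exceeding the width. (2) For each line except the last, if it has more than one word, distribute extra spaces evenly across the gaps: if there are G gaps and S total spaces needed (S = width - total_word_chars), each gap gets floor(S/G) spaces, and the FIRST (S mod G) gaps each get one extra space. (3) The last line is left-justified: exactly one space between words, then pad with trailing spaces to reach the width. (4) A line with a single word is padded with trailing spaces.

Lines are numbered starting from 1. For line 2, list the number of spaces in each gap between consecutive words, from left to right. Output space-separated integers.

Answer: 2 2

Derivation:
Line 1: ['grass', 'line', 'small'] (min_width=16, slack=2)
Line 2: ['was', 'heart', 'bright'] (min_width=16, slack=2)
Line 3: ['up', 'are', 'cherry'] (min_width=13, slack=5)
Line 4: ['telescope', 'tower'] (min_width=15, slack=3)
Line 5: ['microwave'] (min_width=9, slack=9)
Line 6: ['wilderness', 'why'] (min_width=14, slack=4)
Line 7: ['tomato', 'is', 'plate'] (min_width=15, slack=3)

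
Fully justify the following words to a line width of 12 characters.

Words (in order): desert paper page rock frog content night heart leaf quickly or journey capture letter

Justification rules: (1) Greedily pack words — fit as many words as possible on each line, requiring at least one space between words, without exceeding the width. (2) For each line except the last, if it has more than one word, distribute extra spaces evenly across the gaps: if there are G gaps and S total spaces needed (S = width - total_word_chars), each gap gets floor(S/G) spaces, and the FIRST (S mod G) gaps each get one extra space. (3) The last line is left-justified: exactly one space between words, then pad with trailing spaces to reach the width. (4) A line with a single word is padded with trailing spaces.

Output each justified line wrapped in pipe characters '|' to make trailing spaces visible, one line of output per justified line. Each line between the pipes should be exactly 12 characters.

Answer: |desert paper|
|page    rock|
|frog content|
|night  heart|
|leaf quickly|
|or   journey|
|capture     |
|letter      |

Derivation:
Line 1: ['desert', 'paper'] (min_width=12, slack=0)
Line 2: ['page', 'rock'] (min_width=9, slack=3)
Line 3: ['frog', 'content'] (min_width=12, slack=0)
Line 4: ['night', 'heart'] (min_width=11, slack=1)
Line 5: ['leaf', 'quickly'] (min_width=12, slack=0)
Line 6: ['or', 'journey'] (min_width=10, slack=2)
Line 7: ['capture'] (min_width=7, slack=5)
Line 8: ['letter'] (min_width=6, slack=6)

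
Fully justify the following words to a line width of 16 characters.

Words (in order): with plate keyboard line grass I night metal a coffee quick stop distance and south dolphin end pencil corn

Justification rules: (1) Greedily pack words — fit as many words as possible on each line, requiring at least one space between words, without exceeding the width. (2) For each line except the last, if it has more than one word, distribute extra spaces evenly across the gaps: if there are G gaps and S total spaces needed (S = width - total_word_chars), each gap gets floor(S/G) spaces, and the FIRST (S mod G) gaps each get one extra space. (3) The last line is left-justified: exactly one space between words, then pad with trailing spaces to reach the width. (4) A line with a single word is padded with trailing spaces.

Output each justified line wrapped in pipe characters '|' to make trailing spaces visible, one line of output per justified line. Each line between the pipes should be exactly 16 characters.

Line 1: ['with', 'plate'] (min_width=10, slack=6)
Line 2: ['keyboard', 'line'] (min_width=13, slack=3)
Line 3: ['grass', 'I', 'night'] (min_width=13, slack=3)
Line 4: ['metal', 'a', 'coffee'] (min_width=14, slack=2)
Line 5: ['quick', 'stop'] (min_width=10, slack=6)
Line 6: ['distance', 'and'] (min_width=12, slack=4)
Line 7: ['south', 'dolphin'] (min_width=13, slack=3)
Line 8: ['end', 'pencil', 'corn'] (min_width=15, slack=1)

Answer: |with       plate|
|keyboard    line|
|grass   I  night|
|metal  a  coffee|
|quick       stop|
|distance     and|
|south    dolphin|
|end pencil corn |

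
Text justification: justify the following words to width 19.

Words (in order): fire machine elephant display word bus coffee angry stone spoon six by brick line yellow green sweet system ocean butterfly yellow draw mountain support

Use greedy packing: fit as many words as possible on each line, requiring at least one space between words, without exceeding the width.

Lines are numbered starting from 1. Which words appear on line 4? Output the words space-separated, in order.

Line 1: ['fire', 'machine'] (min_width=12, slack=7)
Line 2: ['elephant', 'display'] (min_width=16, slack=3)
Line 3: ['word', 'bus', 'coffee'] (min_width=15, slack=4)
Line 4: ['angry', 'stone', 'spoon'] (min_width=17, slack=2)
Line 5: ['six', 'by', 'brick', 'line'] (min_width=17, slack=2)
Line 6: ['yellow', 'green', 'sweet'] (min_width=18, slack=1)
Line 7: ['system', 'ocean'] (min_width=12, slack=7)
Line 8: ['butterfly', 'yellow'] (min_width=16, slack=3)
Line 9: ['draw', 'mountain'] (min_width=13, slack=6)
Line 10: ['support'] (min_width=7, slack=12)

Answer: angry stone spoon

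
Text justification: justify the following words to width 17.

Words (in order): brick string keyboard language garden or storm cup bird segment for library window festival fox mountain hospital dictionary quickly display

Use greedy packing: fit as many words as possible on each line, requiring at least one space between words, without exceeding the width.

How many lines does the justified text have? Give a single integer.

Line 1: ['brick', 'string'] (min_width=12, slack=5)
Line 2: ['keyboard', 'language'] (min_width=17, slack=0)
Line 3: ['garden', 'or', 'storm'] (min_width=15, slack=2)
Line 4: ['cup', 'bird', 'segment'] (min_width=16, slack=1)
Line 5: ['for', 'library'] (min_width=11, slack=6)
Line 6: ['window', 'festival'] (min_width=15, slack=2)
Line 7: ['fox', 'mountain'] (min_width=12, slack=5)
Line 8: ['hospital'] (min_width=8, slack=9)
Line 9: ['dictionary'] (min_width=10, slack=7)
Line 10: ['quickly', 'display'] (min_width=15, slack=2)
Total lines: 10

Answer: 10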